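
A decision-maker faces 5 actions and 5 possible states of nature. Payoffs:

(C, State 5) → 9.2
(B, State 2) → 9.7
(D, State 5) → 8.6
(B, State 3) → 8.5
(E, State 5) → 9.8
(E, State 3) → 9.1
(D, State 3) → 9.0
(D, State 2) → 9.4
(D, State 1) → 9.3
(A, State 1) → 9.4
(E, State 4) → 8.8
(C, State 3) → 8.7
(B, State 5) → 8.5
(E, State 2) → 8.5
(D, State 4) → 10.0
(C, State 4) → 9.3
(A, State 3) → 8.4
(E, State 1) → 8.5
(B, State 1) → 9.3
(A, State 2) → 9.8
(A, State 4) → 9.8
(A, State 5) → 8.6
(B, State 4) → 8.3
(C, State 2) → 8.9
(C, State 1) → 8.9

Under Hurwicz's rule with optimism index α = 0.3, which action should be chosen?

A: 0.3·9.8 + 0.7·8.4 = 8.82
B: 0.3·9.7 + 0.7·8.3 = 8.72
C: 0.3·9.3 + 0.7·8.7 = 8.88
D: 0.3·10.0 + 0.7·8.6 = 9.02
E: 0.3·9.8 + 0.7·8.5 = 8.89
Highest Hurwicz score = 9.02 → D.

D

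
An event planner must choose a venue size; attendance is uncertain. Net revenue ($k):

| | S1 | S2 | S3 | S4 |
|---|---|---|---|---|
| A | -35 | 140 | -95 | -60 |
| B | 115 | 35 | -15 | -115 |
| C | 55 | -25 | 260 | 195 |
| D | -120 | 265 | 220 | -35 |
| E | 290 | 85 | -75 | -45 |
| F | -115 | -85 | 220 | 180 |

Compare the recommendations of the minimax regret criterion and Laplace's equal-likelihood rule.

Column bests: S1=290, S2=265, S3=260, S4=195.
A regrets: 325, 125, 355, 255 → max 355
B regrets: 175, 230, 275, 310 → max 310
C regrets: 235, 290, 0, 0 → max 290
D regrets: 410, 0, 40, 230 → max 410
E regrets: 0, 180, 335, 240 → max 335
F regrets: 405, 350, 40, 15 → max 405
Smallest max regret = 290 → C.
Row averages: A=-12.5, B=5, C=121.25, D=82.5, E=63.75, F=50
Highest average = 121.25 → C.

minimax regret → C; laplace → C (agree)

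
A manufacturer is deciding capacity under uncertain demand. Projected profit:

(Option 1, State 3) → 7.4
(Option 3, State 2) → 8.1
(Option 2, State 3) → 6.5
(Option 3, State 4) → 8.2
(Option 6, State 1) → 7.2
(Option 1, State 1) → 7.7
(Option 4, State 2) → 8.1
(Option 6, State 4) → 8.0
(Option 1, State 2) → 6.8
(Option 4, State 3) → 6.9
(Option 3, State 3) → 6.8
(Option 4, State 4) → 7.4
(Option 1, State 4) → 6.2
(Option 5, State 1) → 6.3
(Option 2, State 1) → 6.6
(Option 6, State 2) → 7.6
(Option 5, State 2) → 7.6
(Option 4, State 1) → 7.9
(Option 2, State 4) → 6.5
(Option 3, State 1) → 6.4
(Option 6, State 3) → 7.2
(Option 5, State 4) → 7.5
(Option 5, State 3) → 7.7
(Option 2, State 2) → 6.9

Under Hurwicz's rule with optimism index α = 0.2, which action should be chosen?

Option 6

Option 1: 0.2·7.7 + 0.8·6.2 = 6.5
Option 2: 0.2·6.9 + 0.8·6.5 = 6.58
Option 3: 0.2·8.2 + 0.8·6.4 = 6.76
Option 4: 0.2·8.1 + 0.8·6.9 = 7.14
Option 5: 0.2·7.7 + 0.8·6.3 = 6.58
Option 6: 0.2·8.0 + 0.8·7.2 = 7.36
Highest Hurwicz score = 7.36 → Option 6.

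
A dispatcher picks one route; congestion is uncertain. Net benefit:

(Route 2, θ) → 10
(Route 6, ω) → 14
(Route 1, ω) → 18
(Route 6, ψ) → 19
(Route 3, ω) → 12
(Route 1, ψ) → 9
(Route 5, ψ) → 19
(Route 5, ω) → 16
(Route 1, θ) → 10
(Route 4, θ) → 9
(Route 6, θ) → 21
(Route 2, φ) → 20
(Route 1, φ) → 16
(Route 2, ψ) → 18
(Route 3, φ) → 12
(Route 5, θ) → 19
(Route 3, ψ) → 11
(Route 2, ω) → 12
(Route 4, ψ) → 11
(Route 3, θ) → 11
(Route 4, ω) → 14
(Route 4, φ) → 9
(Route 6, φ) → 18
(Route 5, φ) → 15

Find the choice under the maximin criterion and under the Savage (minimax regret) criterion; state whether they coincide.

Row minima: Route 1=9, Route 2=10, Route 3=11, Route 4=9, Route 5=15, Route 6=14
Best worst-case = 15 → Route 5.
Column bests: θ=21, φ=20, ψ=19, ω=18.
Route 1 regrets: 11, 4, 10, 0 → max 11
Route 2 regrets: 11, 0, 1, 6 → max 11
Route 3 regrets: 10, 8, 8, 6 → max 10
Route 4 regrets: 12, 11, 8, 4 → max 12
Route 5 regrets: 2, 5, 0, 2 → max 5
Route 6 regrets: 0, 2, 0, 4 → max 4
Smallest max regret = 4 → Route 6.

maximin → Route 5; minimax regret → Route 6 (disagree)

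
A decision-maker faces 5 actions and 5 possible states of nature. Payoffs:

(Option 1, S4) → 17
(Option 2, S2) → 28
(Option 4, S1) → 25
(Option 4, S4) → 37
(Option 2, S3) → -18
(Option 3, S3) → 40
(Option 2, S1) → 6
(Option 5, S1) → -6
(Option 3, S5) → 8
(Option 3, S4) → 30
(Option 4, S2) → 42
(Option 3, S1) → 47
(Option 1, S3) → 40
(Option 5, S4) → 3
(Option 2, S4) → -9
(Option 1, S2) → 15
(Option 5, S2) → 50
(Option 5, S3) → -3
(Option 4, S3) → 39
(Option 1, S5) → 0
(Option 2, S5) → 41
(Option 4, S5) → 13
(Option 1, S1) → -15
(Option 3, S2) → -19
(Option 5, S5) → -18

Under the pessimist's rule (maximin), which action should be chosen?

Row minima: Option 1=-15, Option 2=-18, Option 3=-19, Option 4=13, Option 5=-18
Best worst-case = 13 → Option 4.

Option 4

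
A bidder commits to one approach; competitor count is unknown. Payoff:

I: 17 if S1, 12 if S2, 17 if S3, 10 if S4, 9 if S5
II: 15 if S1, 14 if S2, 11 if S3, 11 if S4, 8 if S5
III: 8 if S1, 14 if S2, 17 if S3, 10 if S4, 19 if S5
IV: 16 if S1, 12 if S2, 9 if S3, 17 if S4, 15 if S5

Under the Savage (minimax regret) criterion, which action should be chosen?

IV

Column bests: S1=17, S2=14, S3=17, S4=17, S5=19.
I regrets: 0, 2, 0, 7, 10 → max 10
II regrets: 2, 0, 6, 6, 11 → max 11
III regrets: 9, 0, 0, 7, 0 → max 9
IV regrets: 1, 2, 8, 0, 4 → max 8
Smallest max regret = 8 → IV.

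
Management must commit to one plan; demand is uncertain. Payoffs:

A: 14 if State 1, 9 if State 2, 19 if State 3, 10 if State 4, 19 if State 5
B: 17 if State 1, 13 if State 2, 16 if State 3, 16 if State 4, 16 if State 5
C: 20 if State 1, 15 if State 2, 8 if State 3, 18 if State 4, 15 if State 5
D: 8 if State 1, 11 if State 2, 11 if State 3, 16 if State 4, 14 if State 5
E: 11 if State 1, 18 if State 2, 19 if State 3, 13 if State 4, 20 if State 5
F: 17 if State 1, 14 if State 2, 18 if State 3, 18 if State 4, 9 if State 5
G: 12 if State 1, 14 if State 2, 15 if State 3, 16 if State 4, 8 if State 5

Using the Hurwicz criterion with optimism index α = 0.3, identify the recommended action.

B

A: 0.3·19 + 0.7·9 = 12
B: 0.3·17 + 0.7·13 = 14.2
C: 0.3·20 + 0.7·8 = 11.6
D: 0.3·16 + 0.7·8 = 10.4
E: 0.3·20 + 0.7·11 = 13.7
F: 0.3·18 + 0.7·9 = 11.7
G: 0.3·16 + 0.7·8 = 10.4
Highest Hurwicz score = 14.2 → B.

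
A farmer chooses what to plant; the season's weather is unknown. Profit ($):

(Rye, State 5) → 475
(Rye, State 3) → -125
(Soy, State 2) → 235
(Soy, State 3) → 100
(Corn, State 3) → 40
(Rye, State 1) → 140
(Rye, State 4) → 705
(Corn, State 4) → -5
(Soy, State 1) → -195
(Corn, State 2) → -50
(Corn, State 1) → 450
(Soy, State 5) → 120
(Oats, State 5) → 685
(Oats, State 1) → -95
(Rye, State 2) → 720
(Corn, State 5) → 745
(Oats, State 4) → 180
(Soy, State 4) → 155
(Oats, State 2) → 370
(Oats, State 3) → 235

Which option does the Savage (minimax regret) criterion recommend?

Column bests: State 1=450, State 2=720, State 3=235, State 4=705, State 5=745.
Rye regrets: 310, 0, 360, 0, 270 → max 360
Corn regrets: 0, 770, 195, 710, 0 → max 770
Oats regrets: 545, 350, 0, 525, 60 → max 545
Soy regrets: 645, 485, 135, 550, 625 → max 645
Smallest max regret = 360 → Rye.

Rye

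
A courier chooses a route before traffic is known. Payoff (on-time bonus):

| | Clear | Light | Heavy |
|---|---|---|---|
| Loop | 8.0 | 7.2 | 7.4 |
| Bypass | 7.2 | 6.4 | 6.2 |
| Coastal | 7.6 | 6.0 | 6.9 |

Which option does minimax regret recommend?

Loop

Column bests: Clear=8.0, Light=7.2, Heavy=7.4.
Loop regrets: 0.0, 0.0, 0.0 → max 0.0
Bypass regrets: 0.8, 0.8, 1.2 → max 1.2
Coastal regrets: 0.4, 1.2, 0.5 → max 1.2
Smallest max regret = 0.0 → Loop.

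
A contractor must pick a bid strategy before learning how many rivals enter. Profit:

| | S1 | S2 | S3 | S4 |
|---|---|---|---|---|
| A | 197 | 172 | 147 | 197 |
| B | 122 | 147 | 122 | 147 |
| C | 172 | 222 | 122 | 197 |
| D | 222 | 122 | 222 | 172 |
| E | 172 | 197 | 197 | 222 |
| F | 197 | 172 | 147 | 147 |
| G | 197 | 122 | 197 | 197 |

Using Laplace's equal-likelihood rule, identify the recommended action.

Row averages: A=178.25, B=134.5, C=178.25, D=184.5, E=197, F=165.75, G=178.25
Highest average = 197 → E.

E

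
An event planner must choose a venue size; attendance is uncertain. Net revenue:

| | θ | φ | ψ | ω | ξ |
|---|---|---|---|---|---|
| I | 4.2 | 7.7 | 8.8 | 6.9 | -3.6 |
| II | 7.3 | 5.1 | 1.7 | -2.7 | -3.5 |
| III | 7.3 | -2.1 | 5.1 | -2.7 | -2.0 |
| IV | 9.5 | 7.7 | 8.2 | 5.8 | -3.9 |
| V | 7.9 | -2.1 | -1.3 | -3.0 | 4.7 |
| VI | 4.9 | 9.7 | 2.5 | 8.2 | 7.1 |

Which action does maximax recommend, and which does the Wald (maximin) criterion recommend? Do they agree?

maximax → VI; maximin → VI (agree)

Row maxima: I=8.8, II=7.3, III=7.3, IV=9.5, V=7.9, VI=9.7
Best best-case = 9.7 → VI.
Row minima: I=-3.6, II=-3.5, III=-2.7, IV=-3.9, V=-3.0, VI=2.5
Best worst-case = 2.5 → VI.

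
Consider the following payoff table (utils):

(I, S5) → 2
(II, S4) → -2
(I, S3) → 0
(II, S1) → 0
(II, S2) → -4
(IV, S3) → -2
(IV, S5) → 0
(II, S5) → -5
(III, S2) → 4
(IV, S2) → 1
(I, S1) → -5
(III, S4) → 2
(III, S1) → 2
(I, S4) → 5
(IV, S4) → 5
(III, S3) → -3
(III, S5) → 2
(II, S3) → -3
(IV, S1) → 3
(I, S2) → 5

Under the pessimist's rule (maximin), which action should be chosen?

Row minima: I=-5, II=-5, III=-3, IV=-2
Best worst-case = -2 → IV.

IV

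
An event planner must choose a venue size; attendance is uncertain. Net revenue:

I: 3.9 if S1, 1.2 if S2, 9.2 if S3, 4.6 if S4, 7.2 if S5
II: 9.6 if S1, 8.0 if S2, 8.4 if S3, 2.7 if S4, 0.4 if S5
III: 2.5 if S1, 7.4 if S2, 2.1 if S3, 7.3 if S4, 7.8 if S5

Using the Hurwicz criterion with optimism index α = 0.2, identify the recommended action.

III

I: 0.2·9.2 + 0.8·1.2 = 2.8
II: 0.2·9.6 + 0.8·0.4 = 2.24
III: 0.2·7.8 + 0.8·2.1 = 3.24
Highest Hurwicz score = 3.24 → III.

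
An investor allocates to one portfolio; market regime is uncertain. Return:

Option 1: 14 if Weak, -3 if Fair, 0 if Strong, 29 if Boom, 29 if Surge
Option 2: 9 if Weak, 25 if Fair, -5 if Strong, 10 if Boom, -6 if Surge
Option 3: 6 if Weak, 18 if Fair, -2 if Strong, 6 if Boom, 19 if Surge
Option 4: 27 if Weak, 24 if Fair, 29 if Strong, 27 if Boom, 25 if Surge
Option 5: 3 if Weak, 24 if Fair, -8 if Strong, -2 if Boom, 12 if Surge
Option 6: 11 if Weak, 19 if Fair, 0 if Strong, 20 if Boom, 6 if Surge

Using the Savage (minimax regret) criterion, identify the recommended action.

Option 4

Column bests: Weak=27, Fair=25, Strong=29, Boom=29, Surge=29.
Option 1 regrets: 13, 28, 29, 0, 0 → max 29
Option 2 regrets: 18, 0, 34, 19, 35 → max 35
Option 3 regrets: 21, 7, 31, 23, 10 → max 31
Option 4 regrets: 0, 1, 0, 2, 4 → max 4
Option 5 regrets: 24, 1, 37, 31, 17 → max 37
Option 6 regrets: 16, 6, 29, 9, 23 → max 29
Smallest max regret = 4 → Option 4.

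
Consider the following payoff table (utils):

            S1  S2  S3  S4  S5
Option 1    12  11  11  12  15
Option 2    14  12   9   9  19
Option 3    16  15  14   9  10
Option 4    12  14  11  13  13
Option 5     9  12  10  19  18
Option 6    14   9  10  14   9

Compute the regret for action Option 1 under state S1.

4

Best payoff under S1 is 16.
Regret = 16 − 12 = 4.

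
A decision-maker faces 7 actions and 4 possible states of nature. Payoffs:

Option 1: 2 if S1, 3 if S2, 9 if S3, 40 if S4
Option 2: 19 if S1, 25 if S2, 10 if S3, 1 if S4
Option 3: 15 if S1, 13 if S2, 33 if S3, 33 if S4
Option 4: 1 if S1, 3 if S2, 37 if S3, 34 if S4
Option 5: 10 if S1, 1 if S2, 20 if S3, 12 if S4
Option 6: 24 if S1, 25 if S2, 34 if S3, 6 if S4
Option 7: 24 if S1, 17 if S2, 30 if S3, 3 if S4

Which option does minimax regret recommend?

Option 3

Column bests: S1=24, S2=25, S3=37, S4=40.
Option 1 regrets: 22, 22, 28, 0 → max 28
Option 2 regrets: 5, 0, 27, 39 → max 39
Option 3 regrets: 9, 12, 4, 7 → max 12
Option 4 regrets: 23, 22, 0, 6 → max 23
Option 5 regrets: 14, 24, 17, 28 → max 28
Option 6 regrets: 0, 0, 3, 34 → max 34
Option 7 regrets: 0, 8, 7, 37 → max 37
Smallest max regret = 12 → Option 3.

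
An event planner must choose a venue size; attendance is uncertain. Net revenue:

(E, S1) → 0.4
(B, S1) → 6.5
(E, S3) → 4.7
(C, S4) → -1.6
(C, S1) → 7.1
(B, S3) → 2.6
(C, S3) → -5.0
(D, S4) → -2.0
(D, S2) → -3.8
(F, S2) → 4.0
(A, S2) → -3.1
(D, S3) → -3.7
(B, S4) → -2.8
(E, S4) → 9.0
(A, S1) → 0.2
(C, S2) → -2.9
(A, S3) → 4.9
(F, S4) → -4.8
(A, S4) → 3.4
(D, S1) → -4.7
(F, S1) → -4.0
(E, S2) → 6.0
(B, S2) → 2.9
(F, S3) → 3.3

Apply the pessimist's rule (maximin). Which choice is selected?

E

Row minima: A=-3.1, B=-2.8, C=-5.0, D=-4.7, E=0.4, F=-4.8
Best worst-case = 0.4 → E.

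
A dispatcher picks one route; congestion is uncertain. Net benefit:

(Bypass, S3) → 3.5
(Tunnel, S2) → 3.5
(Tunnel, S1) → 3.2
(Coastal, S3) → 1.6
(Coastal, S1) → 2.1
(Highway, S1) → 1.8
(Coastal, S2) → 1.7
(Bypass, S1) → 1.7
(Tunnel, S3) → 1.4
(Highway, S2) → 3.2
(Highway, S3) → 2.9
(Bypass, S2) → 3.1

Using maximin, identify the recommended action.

Highway

Row minima: Coastal=1.6, Tunnel=1.4, Highway=1.8, Bypass=1.7
Best worst-case = 1.8 → Highway.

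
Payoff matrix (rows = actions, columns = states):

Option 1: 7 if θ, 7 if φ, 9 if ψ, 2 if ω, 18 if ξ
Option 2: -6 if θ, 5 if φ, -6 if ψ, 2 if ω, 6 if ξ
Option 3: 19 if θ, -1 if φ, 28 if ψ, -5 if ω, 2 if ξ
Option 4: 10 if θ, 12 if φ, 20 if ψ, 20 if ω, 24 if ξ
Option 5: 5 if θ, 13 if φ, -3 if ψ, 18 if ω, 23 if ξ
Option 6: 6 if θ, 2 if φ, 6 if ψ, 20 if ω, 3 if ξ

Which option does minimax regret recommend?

Option 4

Column bests: θ=19, φ=13, ψ=28, ω=20, ξ=24.
Option 1 regrets: 12, 6, 19, 18, 6 → max 19
Option 2 regrets: 25, 8, 34, 18, 18 → max 34
Option 3 regrets: 0, 14, 0, 25, 22 → max 25
Option 4 regrets: 9, 1, 8, 0, 0 → max 9
Option 5 regrets: 14, 0, 31, 2, 1 → max 31
Option 6 regrets: 13, 11, 22, 0, 21 → max 22
Smallest max regret = 9 → Option 4.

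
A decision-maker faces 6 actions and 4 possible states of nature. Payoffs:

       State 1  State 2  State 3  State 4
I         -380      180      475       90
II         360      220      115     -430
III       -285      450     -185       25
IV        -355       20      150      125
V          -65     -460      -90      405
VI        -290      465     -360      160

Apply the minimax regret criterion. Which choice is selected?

III

Column bests: State 1=360, State 2=465, State 3=475, State 4=405.
I regrets: 740, 285, 0, 315 → max 740
II regrets: 0, 245, 360, 835 → max 835
III regrets: 645, 15, 660, 380 → max 660
IV regrets: 715, 445, 325, 280 → max 715
V regrets: 425, 925, 565, 0 → max 925
VI regrets: 650, 0, 835, 245 → max 835
Smallest max regret = 660 → III.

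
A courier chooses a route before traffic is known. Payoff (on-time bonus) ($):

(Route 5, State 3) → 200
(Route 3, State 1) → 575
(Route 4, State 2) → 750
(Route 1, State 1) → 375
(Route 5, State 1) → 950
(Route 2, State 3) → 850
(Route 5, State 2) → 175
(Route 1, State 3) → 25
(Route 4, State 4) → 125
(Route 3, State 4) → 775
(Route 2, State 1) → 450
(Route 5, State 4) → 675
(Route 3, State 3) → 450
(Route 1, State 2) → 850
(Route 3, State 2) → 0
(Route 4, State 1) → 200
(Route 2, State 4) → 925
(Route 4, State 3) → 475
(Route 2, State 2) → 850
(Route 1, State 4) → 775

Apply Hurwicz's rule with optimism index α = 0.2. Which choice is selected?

Route 1: 0.2·850 + 0.8·25 = 190
Route 2: 0.2·925 + 0.8·450 = 545
Route 3: 0.2·775 + 0.8·0 = 155
Route 4: 0.2·750 + 0.8·125 = 250
Route 5: 0.2·950 + 0.8·175 = 330
Highest Hurwicz score = 545 → Route 2.

Route 2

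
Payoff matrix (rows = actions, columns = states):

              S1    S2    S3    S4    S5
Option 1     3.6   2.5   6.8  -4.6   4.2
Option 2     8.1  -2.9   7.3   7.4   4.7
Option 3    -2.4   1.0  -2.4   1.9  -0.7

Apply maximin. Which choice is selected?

Row minima: Option 1=-4.6, Option 2=-2.9, Option 3=-2.4
Best worst-case = -2.4 → Option 3.

Option 3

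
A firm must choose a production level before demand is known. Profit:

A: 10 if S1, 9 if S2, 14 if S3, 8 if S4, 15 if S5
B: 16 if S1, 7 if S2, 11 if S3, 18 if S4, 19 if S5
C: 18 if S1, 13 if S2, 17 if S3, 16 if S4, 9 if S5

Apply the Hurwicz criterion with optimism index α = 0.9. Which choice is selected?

A: 0.9·15 + 0.1·8 = 14.3
B: 0.9·19 + 0.1·7 = 17.8
C: 0.9·18 + 0.1·9 = 17.1
Highest Hurwicz score = 17.8 → B.

B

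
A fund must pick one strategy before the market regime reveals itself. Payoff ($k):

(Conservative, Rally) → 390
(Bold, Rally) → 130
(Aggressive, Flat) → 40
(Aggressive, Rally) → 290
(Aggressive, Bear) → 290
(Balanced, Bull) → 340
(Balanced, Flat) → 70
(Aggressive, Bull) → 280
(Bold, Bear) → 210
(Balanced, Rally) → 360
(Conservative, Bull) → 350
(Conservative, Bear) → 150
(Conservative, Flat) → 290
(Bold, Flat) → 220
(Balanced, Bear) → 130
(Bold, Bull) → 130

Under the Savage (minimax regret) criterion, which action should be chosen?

Column bests: Bear=290, Flat=290, Bull=350, Rally=390.
Conservative regrets: 140, 0, 0, 0 → max 140
Balanced regrets: 160, 220, 10, 30 → max 220
Aggressive regrets: 0, 250, 70, 100 → max 250
Bold regrets: 80, 70, 220, 260 → max 260
Smallest max regret = 140 → Conservative.

Conservative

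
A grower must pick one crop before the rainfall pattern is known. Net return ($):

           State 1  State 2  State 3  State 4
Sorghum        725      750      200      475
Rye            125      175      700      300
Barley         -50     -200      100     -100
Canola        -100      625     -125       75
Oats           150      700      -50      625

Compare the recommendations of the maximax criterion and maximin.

Row maxima: Sorghum=750, Rye=700, Barley=100, Canola=625, Oats=700
Best best-case = 750 → Sorghum.
Row minima: Sorghum=200, Rye=125, Barley=-200, Canola=-125, Oats=-50
Best worst-case = 200 → Sorghum.

maximax → Sorghum; maximin → Sorghum (agree)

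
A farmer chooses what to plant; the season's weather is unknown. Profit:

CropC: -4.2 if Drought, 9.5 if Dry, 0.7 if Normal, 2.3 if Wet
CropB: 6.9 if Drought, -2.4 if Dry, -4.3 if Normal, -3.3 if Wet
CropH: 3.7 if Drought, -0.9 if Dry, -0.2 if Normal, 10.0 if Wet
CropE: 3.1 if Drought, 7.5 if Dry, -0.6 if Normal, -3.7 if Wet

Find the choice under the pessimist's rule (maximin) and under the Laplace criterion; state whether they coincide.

Row minima: CropC=-4.2, CropB=-4.3, CropH=-0.9, CropE=-3.7
Best worst-case = -0.9 → CropH.
Row averages: CropC=2.075, CropB=-0.775, CropH=3.15, CropE=1.575
Highest average = 3.15 → CropH.

maximin → CropH; laplace → CropH (agree)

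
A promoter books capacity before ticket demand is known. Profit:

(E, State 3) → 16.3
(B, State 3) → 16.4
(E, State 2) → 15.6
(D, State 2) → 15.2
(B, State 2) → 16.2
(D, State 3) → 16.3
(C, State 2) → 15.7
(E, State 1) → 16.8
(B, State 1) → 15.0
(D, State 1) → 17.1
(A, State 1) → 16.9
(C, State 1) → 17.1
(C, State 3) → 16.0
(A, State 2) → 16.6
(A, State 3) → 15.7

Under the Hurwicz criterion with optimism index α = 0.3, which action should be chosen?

C

A: 0.3·16.9 + 0.7·15.7 = 16.06
B: 0.3·16.4 + 0.7·15.0 = 15.42
C: 0.3·17.1 + 0.7·15.7 = 16.12
D: 0.3·17.1 + 0.7·15.2 = 15.77
E: 0.3·16.8 + 0.7·15.6 = 15.96
Highest Hurwicz score = 16.12 → C.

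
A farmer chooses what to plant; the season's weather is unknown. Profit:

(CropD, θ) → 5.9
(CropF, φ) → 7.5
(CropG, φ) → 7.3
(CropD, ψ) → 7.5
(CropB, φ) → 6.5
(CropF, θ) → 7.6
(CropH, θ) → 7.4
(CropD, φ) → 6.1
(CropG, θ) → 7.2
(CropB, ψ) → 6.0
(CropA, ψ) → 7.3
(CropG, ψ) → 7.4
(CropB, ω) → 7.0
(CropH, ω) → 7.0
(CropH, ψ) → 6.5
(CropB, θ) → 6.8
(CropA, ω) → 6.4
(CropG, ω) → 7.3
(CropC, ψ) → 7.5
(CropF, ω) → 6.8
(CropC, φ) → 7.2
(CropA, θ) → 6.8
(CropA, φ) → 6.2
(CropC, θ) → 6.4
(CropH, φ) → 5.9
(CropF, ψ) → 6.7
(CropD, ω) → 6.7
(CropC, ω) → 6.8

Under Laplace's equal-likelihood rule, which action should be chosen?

CropG

Row averages: CropA=6.675, CropD=6.55, CropF=7.15, CropG=7.3, CropB=6.575, CropH=6.7, CropC=6.975
Highest average = 7.3 → CropG.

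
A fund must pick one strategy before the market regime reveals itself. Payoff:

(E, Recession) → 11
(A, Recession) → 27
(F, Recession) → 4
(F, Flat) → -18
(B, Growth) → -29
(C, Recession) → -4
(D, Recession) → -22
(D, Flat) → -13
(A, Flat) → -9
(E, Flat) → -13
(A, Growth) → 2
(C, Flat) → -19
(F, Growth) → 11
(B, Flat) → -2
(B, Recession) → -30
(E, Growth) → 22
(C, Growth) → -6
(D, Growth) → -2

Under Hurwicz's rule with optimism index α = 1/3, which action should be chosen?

A

A: 1/3·27 + 2/3·(-9) = 3
B: 1/3·(-2) + 2/3·(-30) = -62/3
C: 1/3·(-4) + 2/3·(-19) = -14
D: 1/3·(-2) + 2/3·(-22) = -46/3
E: 1/3·22 + 2/3·(-13) = -4/3
F: 1/3·11 + 2/3·(-18) = -25/3
Highest Hurwicz score = 3 → A.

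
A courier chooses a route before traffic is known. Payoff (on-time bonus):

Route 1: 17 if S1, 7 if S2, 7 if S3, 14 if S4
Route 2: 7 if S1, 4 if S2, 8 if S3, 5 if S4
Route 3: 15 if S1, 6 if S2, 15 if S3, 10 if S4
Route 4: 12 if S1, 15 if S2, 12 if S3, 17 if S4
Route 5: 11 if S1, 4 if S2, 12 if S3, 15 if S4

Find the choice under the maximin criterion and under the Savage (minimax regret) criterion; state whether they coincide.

maximin → Route 4; minimax regret → Route 4 (agree)

Row minima: Route 1=7, Route 2=4, Route 3=6, Route 4=12, Route 5=4
Best worst-case = 12 → Route 4.
Column bests: S1=17, S2=15, S3=15, S4=17.
Route 1 regrets: 0, 8, 8, 3 → max 8
Route 2 regrets: 10, 11, 7, 12 → max 12
Route 3 regrets: 2, 9, 0, 7 → max 9
Route 4 regrets: 5, 0, 3, 0 → max 5
Route 5 regrets: 6, 11, 3, 2 → max 11
Smallest max regret = 5 → Route 4.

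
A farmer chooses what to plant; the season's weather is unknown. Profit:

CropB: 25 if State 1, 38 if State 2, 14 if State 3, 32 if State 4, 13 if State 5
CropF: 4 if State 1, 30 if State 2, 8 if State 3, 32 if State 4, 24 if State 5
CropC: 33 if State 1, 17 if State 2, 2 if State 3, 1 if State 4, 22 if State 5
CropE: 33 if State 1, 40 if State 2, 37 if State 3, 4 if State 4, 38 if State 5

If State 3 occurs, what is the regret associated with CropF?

29

Best payoff under State 3 is 37.
Regret = 37 − 8 = 29.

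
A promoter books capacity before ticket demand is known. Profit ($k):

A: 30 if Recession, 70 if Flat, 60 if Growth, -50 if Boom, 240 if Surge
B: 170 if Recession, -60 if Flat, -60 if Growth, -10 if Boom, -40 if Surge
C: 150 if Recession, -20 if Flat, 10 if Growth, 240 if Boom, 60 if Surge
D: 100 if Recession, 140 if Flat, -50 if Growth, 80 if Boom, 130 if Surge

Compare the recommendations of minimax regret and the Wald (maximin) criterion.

minimax regret → D; maximin → C (disagree)

Column bests: Recession=170, Flat=140, Growth=60, Boom=240, Surge=240.
A regrets: 140, 70, 0, 290, 0 → max 290
B regrets: 0, 200, 120, 250, 280 → max 280
C regrets: 20, 160, 50, 0, 180 → max 180
D regrets: 70, 0, 110, 160, 110 → max 160
Smallest max regret = 160 → D.
Row minima: A=-50, B=-60, C=-20, D=-50
Best worst-case = -20 → C.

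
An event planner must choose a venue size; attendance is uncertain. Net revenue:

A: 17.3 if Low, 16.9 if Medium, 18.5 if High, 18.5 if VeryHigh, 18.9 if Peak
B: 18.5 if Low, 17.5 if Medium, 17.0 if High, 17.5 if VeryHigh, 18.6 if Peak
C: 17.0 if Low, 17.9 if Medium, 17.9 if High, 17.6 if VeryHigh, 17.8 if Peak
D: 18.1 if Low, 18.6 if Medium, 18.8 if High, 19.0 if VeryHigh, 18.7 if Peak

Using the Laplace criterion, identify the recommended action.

D

Row averages: A=18.02, B=17.82, C=17.64, D=18.64
Highest average = 18.64 → D.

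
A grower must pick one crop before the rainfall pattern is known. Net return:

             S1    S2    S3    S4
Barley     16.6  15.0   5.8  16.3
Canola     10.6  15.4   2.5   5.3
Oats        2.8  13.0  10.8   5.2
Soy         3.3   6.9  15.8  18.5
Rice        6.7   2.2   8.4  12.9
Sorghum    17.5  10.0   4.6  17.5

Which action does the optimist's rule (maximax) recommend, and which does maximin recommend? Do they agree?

maximax → Soy; maximin → Barley (disagree)

Row maxima: Barley=16.6, Canola=15.4, Oats=13.0, Soy=18.5, Rice=12.9, Sorghum=17.5
Best best-case = 18.5 → Soy.
Row minima: Barley=5.8, Canola=2.5, Oats=2.8, Soy=3.3, Rice=2.2, Sorghum=4.6
Best worst-case = 5.8 → Barley.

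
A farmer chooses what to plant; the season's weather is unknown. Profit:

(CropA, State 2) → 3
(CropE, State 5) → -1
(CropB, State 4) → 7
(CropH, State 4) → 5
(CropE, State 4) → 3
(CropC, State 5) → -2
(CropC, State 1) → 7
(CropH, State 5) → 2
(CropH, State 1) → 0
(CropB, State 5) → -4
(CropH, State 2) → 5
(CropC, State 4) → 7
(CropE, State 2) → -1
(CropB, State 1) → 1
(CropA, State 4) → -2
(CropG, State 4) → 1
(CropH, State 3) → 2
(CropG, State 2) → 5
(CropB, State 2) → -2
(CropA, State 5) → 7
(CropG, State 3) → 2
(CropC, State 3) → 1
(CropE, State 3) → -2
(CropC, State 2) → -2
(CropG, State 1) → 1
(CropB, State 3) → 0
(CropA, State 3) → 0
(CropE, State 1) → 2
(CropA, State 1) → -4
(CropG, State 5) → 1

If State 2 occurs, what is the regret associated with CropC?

7

Best payoff under State 2 is 5.
Regret = 5 − (-2) = 7.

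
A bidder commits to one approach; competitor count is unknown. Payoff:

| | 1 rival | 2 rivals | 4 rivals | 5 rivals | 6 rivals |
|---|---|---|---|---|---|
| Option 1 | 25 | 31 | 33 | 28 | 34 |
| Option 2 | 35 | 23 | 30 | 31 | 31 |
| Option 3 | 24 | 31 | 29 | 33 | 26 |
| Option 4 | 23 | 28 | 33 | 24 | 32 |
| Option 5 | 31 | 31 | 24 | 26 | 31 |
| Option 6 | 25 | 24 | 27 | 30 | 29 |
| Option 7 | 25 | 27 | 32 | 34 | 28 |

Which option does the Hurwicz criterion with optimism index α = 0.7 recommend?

Option 2

Option 1: 0.7·34 + 0.3·25 = 31.3
Option 2: 0.7·35 + 0.3·23 = 31.4
Option 3: 0.7·33 + 0.3·24 = 30.3
Option 4: 0.7·33 + 0.3·23 = 30
Option 5: 0.7·31 + 0.3·24 = 28.9
Option 6: 0.7·30 + 0.3·24 = 28.2
Option 7: 0.7·34 + 0.3·25 = 31.3
Highest Hurwicz score = 31.4 → Option 2.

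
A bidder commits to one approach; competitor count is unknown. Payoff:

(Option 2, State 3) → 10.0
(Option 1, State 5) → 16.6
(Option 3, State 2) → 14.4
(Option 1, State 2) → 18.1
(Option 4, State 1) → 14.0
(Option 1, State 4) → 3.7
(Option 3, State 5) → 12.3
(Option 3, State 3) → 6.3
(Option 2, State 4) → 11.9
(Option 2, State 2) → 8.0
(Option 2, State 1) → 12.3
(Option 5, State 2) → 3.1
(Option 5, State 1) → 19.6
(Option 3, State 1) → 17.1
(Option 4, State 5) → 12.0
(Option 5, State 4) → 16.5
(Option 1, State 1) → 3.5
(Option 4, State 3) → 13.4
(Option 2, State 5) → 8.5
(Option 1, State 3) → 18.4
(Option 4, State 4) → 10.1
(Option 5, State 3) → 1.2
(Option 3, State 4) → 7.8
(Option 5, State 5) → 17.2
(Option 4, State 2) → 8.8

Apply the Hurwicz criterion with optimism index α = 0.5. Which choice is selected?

Option 3

Option 1: 0.5·18.4 + 0.5·3.5 = 10.95
Option 2: 0.5·12.3 + 0.5·8.0 = 10.15
Option 3: 0.5·17.1 + 0.5·6.3 = 11.7
Option 4: 0.5·14.0 + 0.5·8.8 = 11.4
Option 5: 0.5·19.6 + 0.5·1.2 = 10.4
Highest Hurwicz score = 11.7 → Option 3.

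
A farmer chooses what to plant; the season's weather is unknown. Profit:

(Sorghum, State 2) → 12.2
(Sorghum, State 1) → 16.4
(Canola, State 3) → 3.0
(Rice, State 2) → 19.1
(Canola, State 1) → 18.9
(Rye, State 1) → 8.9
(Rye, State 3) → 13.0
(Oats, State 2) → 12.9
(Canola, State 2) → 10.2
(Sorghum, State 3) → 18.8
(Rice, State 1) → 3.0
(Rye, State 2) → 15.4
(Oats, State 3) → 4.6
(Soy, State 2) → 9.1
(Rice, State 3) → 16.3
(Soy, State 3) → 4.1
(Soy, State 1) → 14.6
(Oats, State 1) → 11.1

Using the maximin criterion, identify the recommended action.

Sorghum

Row minima: Oats=4.6, Sorghum=12.2, Rye=8.9, Canola=3.0, Soy=4.1, Rice=3.0
Best worst-case = 12.2 → Sorghum.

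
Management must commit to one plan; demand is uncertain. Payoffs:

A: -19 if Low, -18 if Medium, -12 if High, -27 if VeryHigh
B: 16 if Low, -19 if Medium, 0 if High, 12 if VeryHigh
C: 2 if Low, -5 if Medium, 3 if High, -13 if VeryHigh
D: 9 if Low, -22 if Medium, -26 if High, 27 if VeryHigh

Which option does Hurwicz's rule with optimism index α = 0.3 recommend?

C

A: 0.3·(-12) + 0.7·(-27) = -22.5
B: 0.3·16 + 0.7·(-19) = -8.5
C: 0.3·3 + 0.7·(-13) = -8.2
D: 0.3·27 + 0.7·(-26) = -10.1
Highest Hurwicz score = -8.2 → C.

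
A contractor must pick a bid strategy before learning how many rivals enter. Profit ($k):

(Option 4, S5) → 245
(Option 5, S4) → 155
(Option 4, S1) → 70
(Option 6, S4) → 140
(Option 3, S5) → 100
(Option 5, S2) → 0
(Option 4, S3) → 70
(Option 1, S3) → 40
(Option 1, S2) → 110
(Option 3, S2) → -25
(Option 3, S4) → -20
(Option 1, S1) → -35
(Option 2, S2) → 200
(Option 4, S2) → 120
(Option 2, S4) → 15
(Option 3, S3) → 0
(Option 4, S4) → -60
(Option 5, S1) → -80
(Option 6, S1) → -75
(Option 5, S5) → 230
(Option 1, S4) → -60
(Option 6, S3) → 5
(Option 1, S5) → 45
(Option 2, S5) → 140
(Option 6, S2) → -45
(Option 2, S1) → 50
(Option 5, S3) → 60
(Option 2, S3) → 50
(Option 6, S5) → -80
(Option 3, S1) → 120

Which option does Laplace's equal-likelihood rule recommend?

Option 2

Row averages: Option 1=20, Option 2=91, Option 3=35, Option 4=89, Option 5=73, Option 6=-11
Highest average = 91 → Option 2.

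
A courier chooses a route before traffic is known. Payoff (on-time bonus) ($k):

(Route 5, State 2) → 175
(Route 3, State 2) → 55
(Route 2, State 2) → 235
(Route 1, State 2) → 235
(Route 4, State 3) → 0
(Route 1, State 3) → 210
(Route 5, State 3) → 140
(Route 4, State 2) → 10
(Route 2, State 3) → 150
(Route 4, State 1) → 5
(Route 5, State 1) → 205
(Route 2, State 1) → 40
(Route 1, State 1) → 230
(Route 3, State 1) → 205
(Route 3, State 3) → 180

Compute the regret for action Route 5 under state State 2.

60

Best payoff under State 2 is 235.
Regret = 235 − 175 = 60.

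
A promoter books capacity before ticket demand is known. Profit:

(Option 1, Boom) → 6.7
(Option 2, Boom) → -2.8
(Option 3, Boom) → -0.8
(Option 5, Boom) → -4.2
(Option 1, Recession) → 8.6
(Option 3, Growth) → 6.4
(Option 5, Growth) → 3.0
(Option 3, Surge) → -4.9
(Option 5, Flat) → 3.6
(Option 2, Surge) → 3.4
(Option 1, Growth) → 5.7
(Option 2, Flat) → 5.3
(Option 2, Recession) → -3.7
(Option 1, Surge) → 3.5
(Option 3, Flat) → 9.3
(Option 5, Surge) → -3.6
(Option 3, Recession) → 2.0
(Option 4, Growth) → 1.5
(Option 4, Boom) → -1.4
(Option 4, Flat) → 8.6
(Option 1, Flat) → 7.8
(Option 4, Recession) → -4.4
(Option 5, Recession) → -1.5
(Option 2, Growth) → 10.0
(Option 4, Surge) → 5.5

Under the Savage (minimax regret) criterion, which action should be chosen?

Option 1

Column bests: Recession=8.6, Flat=9.3, Growth=10.0, Boom=6.7, Surge=5.5.
Option 1 regrets: 0.0, 1.5, 4.3, 0.0, 2.0 → max 4.3
Option 2 regrets: 12.3, 4.0, 0.0, 9.5, 2.1 → max 12.3
Option 3 regrets: 6.6, 0.0, 3.6, 7.5, 10.4 → max 10.4
Option 4 regrets: 13.0, 0.7, 8.5, 8.1, 0.0 → max 13.0
Option 5 regrets: 10.1, 5.7, 7.0, 10.9, 9.1 → max 10.9
Smallest max regret = 4.3 → Option 1.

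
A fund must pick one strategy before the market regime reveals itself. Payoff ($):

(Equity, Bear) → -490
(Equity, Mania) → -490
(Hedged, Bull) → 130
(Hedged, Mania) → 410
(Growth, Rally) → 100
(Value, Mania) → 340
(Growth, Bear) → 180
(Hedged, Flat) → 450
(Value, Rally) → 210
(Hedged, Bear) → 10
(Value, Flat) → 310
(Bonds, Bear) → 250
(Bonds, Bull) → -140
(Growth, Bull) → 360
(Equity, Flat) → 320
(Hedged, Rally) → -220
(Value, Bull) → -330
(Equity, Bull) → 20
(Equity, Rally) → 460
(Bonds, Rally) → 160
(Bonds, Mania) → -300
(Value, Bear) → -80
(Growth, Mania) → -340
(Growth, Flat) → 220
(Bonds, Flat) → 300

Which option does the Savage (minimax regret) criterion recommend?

Hedged

Column bests: Bear=250, Flat=450, Bull=360, Rally=460, Mania=410.
Hedged regrets: 240, 0, 230, 680, 0 → max 680
Growth regrets: 70, 230, 0, 360, 750 → max 750
Bonds regrets: 0, 150, 500, 300, 710 → max 710
Value regrets: 330, 140, 690, 250, 70 → max 690
Equity regrets: 740, 130, 340, 0, 900 → max 900
Smallest max regret = 680 → Hedged.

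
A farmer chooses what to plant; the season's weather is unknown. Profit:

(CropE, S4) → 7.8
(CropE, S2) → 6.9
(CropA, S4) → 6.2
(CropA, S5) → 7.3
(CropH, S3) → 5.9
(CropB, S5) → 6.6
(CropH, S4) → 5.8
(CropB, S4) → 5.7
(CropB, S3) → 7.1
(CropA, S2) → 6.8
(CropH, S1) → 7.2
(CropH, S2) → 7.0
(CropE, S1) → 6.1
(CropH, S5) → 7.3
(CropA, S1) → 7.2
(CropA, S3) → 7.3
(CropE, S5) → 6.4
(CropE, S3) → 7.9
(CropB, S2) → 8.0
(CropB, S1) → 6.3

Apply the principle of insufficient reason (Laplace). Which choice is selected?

CropE

Row averages: CropB=6.74, CropH=6.64, CropE=7.02, CropA=6.96
Highest average = 7.02 → CropE.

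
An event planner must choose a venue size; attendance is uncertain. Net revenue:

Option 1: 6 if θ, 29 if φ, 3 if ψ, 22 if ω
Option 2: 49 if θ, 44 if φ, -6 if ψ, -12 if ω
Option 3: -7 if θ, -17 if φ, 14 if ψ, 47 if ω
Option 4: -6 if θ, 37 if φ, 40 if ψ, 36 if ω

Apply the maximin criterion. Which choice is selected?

Row minima: Option 1=3, Option 2=-12, Option 3=-17, Option 4=-6
Best worst-case = 3 → Option 1.

Option 1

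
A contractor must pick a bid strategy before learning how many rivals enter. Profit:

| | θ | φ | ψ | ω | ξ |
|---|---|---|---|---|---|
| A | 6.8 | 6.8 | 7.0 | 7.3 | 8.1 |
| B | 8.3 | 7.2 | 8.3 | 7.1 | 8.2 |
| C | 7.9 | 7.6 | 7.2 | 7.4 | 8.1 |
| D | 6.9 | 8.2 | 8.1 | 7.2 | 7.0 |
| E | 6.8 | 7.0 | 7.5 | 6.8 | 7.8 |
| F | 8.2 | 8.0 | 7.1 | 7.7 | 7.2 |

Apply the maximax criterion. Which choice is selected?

B

Row maxima: A=8.1, B=8.3, C=8.1, D=8.2, E=7.8, F=8.2
Best best-case = 8.3 → B.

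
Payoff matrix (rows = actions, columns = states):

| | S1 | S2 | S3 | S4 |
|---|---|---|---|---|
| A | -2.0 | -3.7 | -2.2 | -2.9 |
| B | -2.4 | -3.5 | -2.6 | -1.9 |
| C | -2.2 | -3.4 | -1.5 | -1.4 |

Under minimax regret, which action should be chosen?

C

Column bests: S1=-2.0, S2=-3.4, S3=-1.5, S4=-1.4.
A regrets: 0.0, 0.3, 0.7, 1.5 → max 1.5
B regrets: 0.4, 0.1, 1.1, 0.5 → max 1.1
C regrets: 0.2, 0.0, 0.0, 0.0 → max 0.2
Smallest max regret = 0.2 → C.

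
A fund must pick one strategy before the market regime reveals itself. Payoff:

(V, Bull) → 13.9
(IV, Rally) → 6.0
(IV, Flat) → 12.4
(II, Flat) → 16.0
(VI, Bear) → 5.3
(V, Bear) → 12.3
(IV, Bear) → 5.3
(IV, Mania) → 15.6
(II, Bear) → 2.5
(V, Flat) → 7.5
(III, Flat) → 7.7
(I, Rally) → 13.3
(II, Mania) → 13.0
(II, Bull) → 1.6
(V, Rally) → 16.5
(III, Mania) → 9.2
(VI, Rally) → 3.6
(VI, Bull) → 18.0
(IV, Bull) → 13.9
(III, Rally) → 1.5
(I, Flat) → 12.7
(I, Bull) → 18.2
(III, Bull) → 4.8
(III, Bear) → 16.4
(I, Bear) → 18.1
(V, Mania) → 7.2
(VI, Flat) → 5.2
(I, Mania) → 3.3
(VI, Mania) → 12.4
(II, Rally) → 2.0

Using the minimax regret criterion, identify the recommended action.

Column bests: Bear=18.1, Flat=16.0, Bull=18.2, Rally=16.5, Mania=15.6.
I regrets: 0.0, 3.3, 0.0, 3.2, 12.3 → max 12.3
II regrets: 15.6, 0.0, 16.6, 14.5, 2.6 → max 16.6
III regrets: 1.7, 8.3, 13.4, 15.0, 6.4 → max 15.0
IV regrets: 12.8, 3.6, 4.3, 10.5, 0.0 → max 12.8
V regrets: 5.8, 8.5, 4.3, 0.0, 8.4 → max 8.5
VI regrets: 12.8, 10.8, 0.2, 12.9, 3.2 → max 12.9
Smallest max regret = 8.5 → V.

V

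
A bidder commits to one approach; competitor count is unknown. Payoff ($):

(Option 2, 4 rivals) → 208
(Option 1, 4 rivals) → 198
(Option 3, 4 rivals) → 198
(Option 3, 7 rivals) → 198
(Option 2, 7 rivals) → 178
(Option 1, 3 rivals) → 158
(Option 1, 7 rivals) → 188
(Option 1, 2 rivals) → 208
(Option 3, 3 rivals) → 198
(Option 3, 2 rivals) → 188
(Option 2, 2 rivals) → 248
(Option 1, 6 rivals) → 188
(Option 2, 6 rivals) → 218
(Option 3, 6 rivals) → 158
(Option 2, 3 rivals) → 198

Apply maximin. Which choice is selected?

Row minima: Option 1=158, Option 2=178, Option 3=158
Best worst-case = 178 → Option 2.

Option 2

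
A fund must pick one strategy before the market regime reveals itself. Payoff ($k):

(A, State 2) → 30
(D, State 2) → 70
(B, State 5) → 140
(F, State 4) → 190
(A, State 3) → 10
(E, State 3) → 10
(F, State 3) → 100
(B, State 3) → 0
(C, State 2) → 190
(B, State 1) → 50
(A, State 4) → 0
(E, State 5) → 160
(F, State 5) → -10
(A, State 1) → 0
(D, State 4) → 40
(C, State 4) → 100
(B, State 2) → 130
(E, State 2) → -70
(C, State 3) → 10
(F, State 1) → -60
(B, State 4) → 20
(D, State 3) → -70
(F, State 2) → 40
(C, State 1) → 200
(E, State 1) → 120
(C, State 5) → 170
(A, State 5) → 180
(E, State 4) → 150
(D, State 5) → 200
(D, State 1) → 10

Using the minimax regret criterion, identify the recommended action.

C

Column bests: State 1=200, State 2=190, State 3=100, State 4=190, State 5=200.
A regrets: 200, 160, 90, 190, 20 → max 200
B regrets: 150, 60, 100, 170, 60 → max 170
C regrets: 0, 0, 90, 90, 30 → max 90
D regrets: 190, 120, 170, 150, 0 → max 190
E regrets: 80, 260, 90, 40, 40 → max 260
F regrets: 260, 150, 0, 0, 210 → max 260
Smallest max regret = 90 → C.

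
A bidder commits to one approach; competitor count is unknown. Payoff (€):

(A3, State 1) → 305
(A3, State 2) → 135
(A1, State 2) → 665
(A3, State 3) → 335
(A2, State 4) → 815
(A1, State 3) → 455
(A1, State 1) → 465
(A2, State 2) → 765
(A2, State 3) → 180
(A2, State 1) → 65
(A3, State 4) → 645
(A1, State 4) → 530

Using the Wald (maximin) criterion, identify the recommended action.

A1

Row minima: A1=455, A2=65, A3=135
Best worst-case = 455 → A1.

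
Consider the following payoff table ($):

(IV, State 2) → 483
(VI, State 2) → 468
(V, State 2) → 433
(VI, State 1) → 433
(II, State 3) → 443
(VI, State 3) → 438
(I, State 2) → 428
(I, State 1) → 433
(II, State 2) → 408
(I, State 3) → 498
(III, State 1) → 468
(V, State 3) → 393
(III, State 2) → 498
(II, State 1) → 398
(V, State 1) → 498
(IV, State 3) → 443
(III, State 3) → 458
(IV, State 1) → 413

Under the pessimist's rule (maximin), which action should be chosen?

Row minima: I=428, II=398, III=458, IV=413, V=393, VI=433
Best worst-case = 458 → III.

III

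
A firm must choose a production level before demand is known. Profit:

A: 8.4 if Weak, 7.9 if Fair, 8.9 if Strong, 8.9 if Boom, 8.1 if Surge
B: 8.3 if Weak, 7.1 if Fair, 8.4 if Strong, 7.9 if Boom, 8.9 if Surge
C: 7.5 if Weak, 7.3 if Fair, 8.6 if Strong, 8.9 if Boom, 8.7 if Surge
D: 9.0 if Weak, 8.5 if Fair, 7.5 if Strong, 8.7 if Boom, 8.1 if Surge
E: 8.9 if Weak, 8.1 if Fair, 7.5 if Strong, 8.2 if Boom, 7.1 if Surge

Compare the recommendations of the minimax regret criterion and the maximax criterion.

Column bests: Weak=9.0, Fair=8.5, Strong=8.9, Boom=8.9, Surge=8.9.
A regrets: 0.6, 0.6, 0.0, 0.0, 0.8 → max 0.8
B regrets: 0.7, 1.4, 0.5, 1.0, 0.0 → max 1.4
C regrets: 1.5, 1.2, 0.3, 0.0, 0.2 → max 1.5
D regrets: 0.0, 0.0, 1.4, 0.2, 0.8 → max 1.4
E regrets: 0.1, 0.4, 1.4, 0.7, 1.8 → max 1.8
Smallest max regret = 0.8 → A.
Row maxima: A=8.9, B=8.9, C=8.9, D=9.0, E=8.9
Best best-case = 9.0 → D.

minimax regret → A; maximax → D (disagree)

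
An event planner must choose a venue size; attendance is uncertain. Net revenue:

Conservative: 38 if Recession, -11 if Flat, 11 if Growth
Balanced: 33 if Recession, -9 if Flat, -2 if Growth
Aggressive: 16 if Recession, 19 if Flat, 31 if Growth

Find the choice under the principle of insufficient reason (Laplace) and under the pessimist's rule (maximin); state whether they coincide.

laplace → Aggressive; maximin → Aggressive (agree)

Row averages: Conservative=38/3, Balanced=22/3, Aggressive=22
Highest average = 22 → Aggressive.
Row minima: Conservative=-11, Balanced=-9, Aggressive=16
Best worst-case = 16 → Aggressive.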